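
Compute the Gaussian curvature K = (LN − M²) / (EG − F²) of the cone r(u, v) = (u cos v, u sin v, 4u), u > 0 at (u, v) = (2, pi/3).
K = 0

Coefficients of the first fundamental form: E = 17, F = 0, G = u^2.
Coefficients of the second fundamental form: L = 0, M = 0, N = 4*sqrt(17)*u^2/(17*Abs(u)).
Assemble K = (LN − M²)/(EG − F²) = 0. At (u, v) = (2, pi/3): K = 0.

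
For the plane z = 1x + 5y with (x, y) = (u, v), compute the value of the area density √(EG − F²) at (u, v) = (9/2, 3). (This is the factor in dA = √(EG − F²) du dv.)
√(EG − F²)|_{(9/2, 3)} = 3*sqrt(3)

E = 2, F = 5, G = 26, so EG − F² = 27. Taking the positive square root: √(EG − F²) = 3*sqrt(3). At (u, v) = (9/2, 3): 3*sqrt(3).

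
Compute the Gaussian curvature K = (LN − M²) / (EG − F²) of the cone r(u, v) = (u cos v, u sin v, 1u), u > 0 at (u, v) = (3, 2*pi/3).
K = 0

Coefficients of the first fundamental form: E = 2, F = 0, G = u^2.
Coefficients of the second fundamental form: L = 0, M = 0, N = sqrt(2)*u^2/(2*Abs(u)).
Assemble K = (LN − M²)/(EG − F²) = 0. At (u, v) = (3, 2*pi/3): K = 0.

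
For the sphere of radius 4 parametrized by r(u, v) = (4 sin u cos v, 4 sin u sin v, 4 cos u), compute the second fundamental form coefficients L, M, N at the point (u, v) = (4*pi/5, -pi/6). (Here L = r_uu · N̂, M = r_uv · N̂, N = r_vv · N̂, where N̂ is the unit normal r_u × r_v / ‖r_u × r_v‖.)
L = -4;  M = 0;  N = -5/2 + sqrt(5)/2

Compute the unit normal N̂(u, v) = (sin(u)^2*cos(v)/Abs(sin(u)), sin(u)^2*sin(v)/Abs(sin(u)), sin(2*u)/(2*Abs(sin(u)))), and the second partials r_uu, r_uv, r_vv. Take dot products:
  L(u, v) = r_uu · N̂ = -4*sin(u)/Abs(sin(u)),
  M(u, v) = r_uv · N̂ = 0,
  N(u, v) = r_vv · N̂ = -4*sin(u)^3/Abs(sin(u)).
Evaluating at (u, v) = (4*pi/5, -pi/6):
  L = -4, M = 0, N = -5/2 + sqrt(5)/2.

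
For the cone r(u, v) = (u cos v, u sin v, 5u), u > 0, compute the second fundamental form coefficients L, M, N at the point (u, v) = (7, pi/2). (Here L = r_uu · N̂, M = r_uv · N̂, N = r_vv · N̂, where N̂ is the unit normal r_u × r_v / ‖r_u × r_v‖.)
L = 0;  M = 0;  N = 35*sqrt(26)/26

Compute the unit normal N̂(u, v) = (-5*sqrt(26)*u*cos(v)/(26*Abs(u)), -5*sqrt(26)*u*sin(v)/(26*Abs(u)), sqrt(26)*u/(26*Abs(u))), and the second partials r_uu, r_uv, r_vv. Take dot products:
  L(u, v) = r_uu · N̂ = 0,
  M(u, v) = r_uv · N̂ = 0,
  N(u, v) = r_vv · N̂ = 5*sqrt(26)*u^2/(26*Abs(u)).
Evaluating at (u, v) = (7, pi/2):
  L = 0, M = 0, N = 35*sqrt(26)/26.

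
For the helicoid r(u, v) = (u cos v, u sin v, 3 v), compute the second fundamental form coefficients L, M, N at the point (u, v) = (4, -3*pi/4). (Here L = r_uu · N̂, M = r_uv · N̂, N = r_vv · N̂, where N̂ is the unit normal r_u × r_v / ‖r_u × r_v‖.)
L = 0;  M = -3/5;  N = 0

Compute the unit normal N̂(u, v) = (3*sin(v)/sqrt(u^2 + 9), -3*cos(v)/sqrt(u^2 + 9), u/sqrt(u^2 + 9)), and the second partials r_uu, r_uv, r_vv. Take dot products:
  L(u, v) = r_uu · N̂ = 0,
  M(u, v) = r_uv · N̂ = -3/sqrt(u^2 + 9),
  N(u, v) = r_vv · N̂ = 0.
Evaluating at (u, v) = (4, -3*pi/4):
  L = 0, M = -3/5, N = 0.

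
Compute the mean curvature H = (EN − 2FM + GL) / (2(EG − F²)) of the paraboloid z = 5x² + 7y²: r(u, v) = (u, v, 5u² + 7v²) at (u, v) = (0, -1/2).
H = 257*sqrt(2)/500

With E = 100*u^2 + 1, F = 140*u*v, G = 196*v^2 + 1, L = 10/sqrt(100*u^2 + 196*v^2 + 1), M = 0, N = 14/sqrt(100*u^2 + 196*v^2 + 1), assemble
  H = (EN − 2FM + GL) / (2(EG − F²)) = 4*(175*u^2 + 245*v^2 + 3)/(100*u^2 + 196*v^2 + 1)^(3/2).
At (u, v) = (0, -1/2): H = 257*sqrt(2)/500.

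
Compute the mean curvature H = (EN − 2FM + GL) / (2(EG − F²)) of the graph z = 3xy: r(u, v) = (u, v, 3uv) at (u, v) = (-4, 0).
H = 0

With E = 9*v^2 + 1, F = 9*u*v, G = 9*u^2 + 1, L = 0, M = 3/sqrt(9*u^2 + 9*v^2 + 1), N = 0, assemble
  H = (EN − 2FM + GL) / (2(EG − F²)) = -27*u*v/(9*u^2 + 9*v^2 + 1)^(3/2).
At (u, v) = (-4, 0): H = 0.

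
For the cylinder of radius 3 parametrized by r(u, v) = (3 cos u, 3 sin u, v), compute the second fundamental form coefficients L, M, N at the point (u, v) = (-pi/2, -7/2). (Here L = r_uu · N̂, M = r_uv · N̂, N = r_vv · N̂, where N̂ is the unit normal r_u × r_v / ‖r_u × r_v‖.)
L = -3;  M = 0;  N = 0

Compute the unit normal N̂(u, v) = (cos(u), sin(u), 0), and the second partials r_uu, r_uv, r_vv. Take dot products:
  L(u, v) = r_uu · N̂ = -3,
  M(u, v) = r_uv · N̂ = 0,
  N(u, v) = r_vv · N̂ = 0.
Evaluating at (u, v) = (-pi/2, -7/2):
  L = -3, M = 0, N = 0.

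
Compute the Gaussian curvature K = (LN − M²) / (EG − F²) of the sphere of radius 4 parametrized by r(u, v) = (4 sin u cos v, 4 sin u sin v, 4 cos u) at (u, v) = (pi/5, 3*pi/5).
K = 1/16

Coefficients of the first fundamental form: E = 16, F = 0, G = 16*sin(u)^2.
Coefficients of the second fundamental form: L = -4*sin(u)/Abs(sin(u)), M = 0, N = -4*sin(u)^3/Abs(sin(u)).
Assemble K = (LN − M²)/(EG − F²) = 1/16. At (u, v) = (pi/5, 3*pi/5): K = 1/16.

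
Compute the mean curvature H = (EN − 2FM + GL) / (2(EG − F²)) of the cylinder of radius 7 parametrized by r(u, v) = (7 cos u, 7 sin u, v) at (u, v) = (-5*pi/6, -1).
H = -1/14

With E = 49, F = 0, G = 1, L = -7, M = 0, N = 0, assemble
  H = (EN − 2FM + GL) / (2(EG − F²)) = -1/14.
At (u, v) = (-5*pi/6, -1): H = -1/14.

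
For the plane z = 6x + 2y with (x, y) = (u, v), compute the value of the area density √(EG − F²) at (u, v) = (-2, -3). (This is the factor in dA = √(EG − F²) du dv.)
√(EG − F²)|_{(-2, -3)} = sqrt(41)

E = 37, F = 12, G = 5, so EG − F² = 41. Taking the positive square root: √(EG − F²) = sqrt(41). At (u, v) = (-2, -3): sqrt(41).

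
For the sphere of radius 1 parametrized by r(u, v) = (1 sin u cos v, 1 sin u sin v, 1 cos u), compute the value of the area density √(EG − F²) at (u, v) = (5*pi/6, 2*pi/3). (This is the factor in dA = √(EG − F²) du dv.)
√(EG − F²)|_{(5*pi/6, 2*pi/3)} = 1/2

E = 1, F = 0, G = sin(u)^2, so EG − F² = sin(u)^2. Taking the positive square root: √(EG − F²) = Abs(sin(u)). At (u, v) = (5*pi/6, 2*pi/3): 1/2.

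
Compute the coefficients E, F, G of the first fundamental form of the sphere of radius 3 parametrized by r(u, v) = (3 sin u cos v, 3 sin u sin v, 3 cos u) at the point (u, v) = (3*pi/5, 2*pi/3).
E = 9;  F = 0;  G = 9*sqrt(5)/8 + 45/8

Partials: r_u = (3*cos(u)*cos(v), 3*sin(v)*cos(u), -3*sin(u)), r_v = (-3*sin(u)*sin(v), 3*sin(u)*cos(v), 0). As functions of (u, v):
  E = r_u · r_u = 9,
  F = r_u · r_v = 0,
  G = r_v · r_v = 9*sin(u)^2.
Evaluating at (u, v) = (3*pi/5, 2*pi/3): E = 9, F = 0, G = 9*sqrt(5)/8 + 45/8.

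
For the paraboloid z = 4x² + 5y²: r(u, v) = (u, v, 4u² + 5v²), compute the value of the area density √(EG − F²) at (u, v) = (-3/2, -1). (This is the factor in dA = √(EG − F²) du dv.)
√(EG − F²)|_{(-3/2, -1)} = 7*sqrt(5)

E = 64*u^2 + 1, F = 80*u*v, G = 100*v^2 + 1, so EG − F² = 64*u^2 + 100*v^2 + 1. Taking the positive square root: √(EG − F²) = sqrt(64*u^2 + 100*v^2 + 1). At (u, v) = (-3/2, -1): 7*sqrt(5).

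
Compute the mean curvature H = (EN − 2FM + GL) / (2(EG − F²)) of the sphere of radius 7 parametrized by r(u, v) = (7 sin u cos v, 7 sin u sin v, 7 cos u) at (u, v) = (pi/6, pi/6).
H = -1/7

With E = 49, F = 0, G = 49*sin(u)^2, L = -7*sin(u)/Abs(sin(u)), M = 0, N = -7*sin(u)^3/Abs(sin(u)), assemble
  H = (EN − 2FM + GL) / (2(EG − F²)) = -sin(u)/(7*Abs(sin(u))).
At (u, v) = (pi/6, pi/6): H = -1/7.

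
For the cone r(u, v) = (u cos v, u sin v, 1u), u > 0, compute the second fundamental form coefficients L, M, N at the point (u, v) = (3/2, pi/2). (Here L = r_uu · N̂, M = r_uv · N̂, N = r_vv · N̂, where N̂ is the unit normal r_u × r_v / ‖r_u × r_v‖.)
L = 0;  M = 0;  N = 3*sqrt(2)/4

Compute the unit normal N̂(u, v) = (-sqrt(2)*u*cos(v)/(2*Abs(u)), -sqrt(2)*u*sin(v)/(2*Abs(u)), sqrt(2)*u/(2*Abs(u))), and the second partials r_uu, r_uv, r_vv. Take dot products:
  L(u, v) = r_uu · N̂ = 0,
  M(u, v) = r_uv · N̂ = 0,
  N(u, v) = r_vv · N̂ = sqrt(2)*u^2/(2*Abs(u)).
Evaluating at (u, v) = (3/2, pi/2):
  L = 0, M = 0, N = 3*sqrt(2)/4.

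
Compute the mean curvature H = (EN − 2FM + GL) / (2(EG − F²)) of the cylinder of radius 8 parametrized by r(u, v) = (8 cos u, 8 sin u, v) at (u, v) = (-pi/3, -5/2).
H = -1/16

With E = 64, F = 0, G = 1, L = -8, M = 0, N = 0, assemble
  H = (EN − 2FM + GL) / (2(EG − F²)) = -1/16.
At (u, v) = (-pi/3, -5/2): H = -1/16.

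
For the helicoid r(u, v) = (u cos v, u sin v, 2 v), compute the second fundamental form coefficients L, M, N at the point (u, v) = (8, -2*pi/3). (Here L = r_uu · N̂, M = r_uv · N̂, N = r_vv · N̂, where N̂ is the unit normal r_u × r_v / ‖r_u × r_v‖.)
L = 0;  M = -sqrt(17)/17;  N = 0

Compute the unit normal N̂(u, v) = (2*sin(v)/sqrt(u^2 + 4), -2*cos(v)/sqrt(u^2 + 4), u/sqrt(u^2 + 4)), and the second partials r_uu, r_uv, r_vv. Take dot products:
  L(u, v) = r_uu · N̂ = 0,
  M(u, v) = r_uv · N̂ = -2/sqrt(u^2 + 4),
  N(u, v) = r_vv · N̂ = 0.
Evaluating at (u, v) = (8, -2*pi/3):
  L = 0, M = -sqrt(17)/17, N = 0.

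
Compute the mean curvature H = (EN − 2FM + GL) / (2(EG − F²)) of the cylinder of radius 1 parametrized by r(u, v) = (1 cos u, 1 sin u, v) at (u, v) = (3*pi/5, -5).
H = -1/2

With E = 1, F = 0, G = 1, L = -1, M = 0, N = 0, assemble
  H = (EN − 2FM + GL) / (2(EG − F²)) = -1/2.
At (u, v) = (3*pi/5, -5): H = -1/2.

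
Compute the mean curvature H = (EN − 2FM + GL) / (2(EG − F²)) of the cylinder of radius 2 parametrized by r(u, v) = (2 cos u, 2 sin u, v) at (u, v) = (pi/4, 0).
H = -1/4

With E = 4, F = 0, G = 1, L = -2, M = 0, N = 0, assemble
  H = (EN − 2FM + GL) / (2(EG − F²)) = -1/4.
At (u, v) = (pi/4, 0): H = -1/4.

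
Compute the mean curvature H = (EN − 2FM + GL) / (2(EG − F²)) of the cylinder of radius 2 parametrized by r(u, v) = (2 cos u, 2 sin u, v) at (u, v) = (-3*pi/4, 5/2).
H = -1/4

With E = 4, F = 0, G = 1, L = -2, M = 0, N = 0, assemble
  H = (EN − 2FM + GL) / (2(EG − F²)) = -1/4.
At (u, v) = (-3*pi/4, 5/2): H = -1/4.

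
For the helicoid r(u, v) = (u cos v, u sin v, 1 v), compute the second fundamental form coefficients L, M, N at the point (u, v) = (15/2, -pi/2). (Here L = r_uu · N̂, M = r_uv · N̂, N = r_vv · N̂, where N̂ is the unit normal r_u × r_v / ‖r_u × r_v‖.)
L = 0;  M = -2*sqrt(229)/229;  N = 0

Compute the unit normal N̂(u, v) = (sin(v)/sqrt(u^2 + 1), -cos(v)/sqrt(u^2 + 1), u/sqrt(u^2 + 1)), and the second partials r_uu, r_uv, r_vv. Take dot products:
  L(u, v) = r_uu · N̂ = 0,
  M(u, v) = r_uv · N̂ = -1/sqrt(u^2 + 1),
  N(u, v) = r_vv · N̂ = 0.
Evaluating at (u, v) = (15/2, -pi/2):
  L = 0, M = -2*sqrt(229)/229, N = 0.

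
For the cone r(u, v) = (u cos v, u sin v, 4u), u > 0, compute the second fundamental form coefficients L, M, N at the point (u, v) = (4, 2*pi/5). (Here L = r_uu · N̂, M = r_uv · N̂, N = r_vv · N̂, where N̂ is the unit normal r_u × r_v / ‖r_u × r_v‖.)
L = 0;  M = 0;  N = 16*sqrt(17)/17

Compute the unit normal N̂(u, v) = (-4*sqrt(17)*u*cos(v)/(17*Abs(u)), -4*sqrt(17)*u*sin(v)/(17*Abs(u)), sqrt(17)*u/(17*Abs(u))), and the second partials r_uu, r_uv, r_vv. Take dot products:
  L(u, v) = r_uu · N̂ = 0,
  M(u, v) = r_uv · N̂ = 0,
  N(u, v) = r_vv · N̂ = 4*sqrt(17)*u^2/(17*Abs(u)).
Evaluating at (u, v) = (4, 2*pi/5):
  L = 0, M = 0, N = 16*sqrt(17)/17.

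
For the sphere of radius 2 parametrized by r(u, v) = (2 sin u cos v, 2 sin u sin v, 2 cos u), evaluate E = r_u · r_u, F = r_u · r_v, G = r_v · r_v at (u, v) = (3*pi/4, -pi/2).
E = 4;  F = 0;  G = 2

Partials: r_u = (2*cos(u)*cos(v), 2*sin(v)*cos(u), -2*sin(u)), r_v = (-2*sin(u)*sin(v), 2*sin(u)*cos(v), 0). As functions of (u, v):
  E = r_u · r_u = 4,
  F = r_u · r_v = 0,
  G = r_v · r_v = 4*sin(u)^2.
Evaluating at (u, v) = (3*pi/4, -pi/2): E = 4, F = 0, G = 2.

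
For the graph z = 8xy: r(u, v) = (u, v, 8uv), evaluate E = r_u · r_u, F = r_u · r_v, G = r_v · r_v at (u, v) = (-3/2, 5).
E = 1601;  F = -480;  G = 145

Partials: r_u = (1, 0, 8*v), r_v = (0, 1, 8*u). As functions of (u, v):
  E = r_u · r_u = 64*v^2 + 1,
  F = r_u · r_v = 64*u*v,
  G = r_v · r_v = 64*u^2 + 1.
Evaluating at (u, v) = (-3/2, 5): E = 1601, F = -480, G = 145.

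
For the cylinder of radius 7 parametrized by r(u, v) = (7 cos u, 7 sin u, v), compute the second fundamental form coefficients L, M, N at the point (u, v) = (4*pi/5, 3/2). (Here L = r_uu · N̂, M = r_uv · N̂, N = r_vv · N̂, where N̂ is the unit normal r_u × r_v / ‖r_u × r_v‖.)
L = -7;  M = 0;  N = 0

Compute the unit normal N̂(u, v) = (cos(u), sin(u), 0), and the second partials r_uu, r_uv, r_vv. Take dot products:
  L(u, v) = r_uu · N̂ = -7,
  M(u, v) = r_uv · N̂ = 0,
  N(u, v) = r_vv · N̂ = 0.
Evaluating at (u, v) = (4*pi/5, 3/2):
  L = -7, M = 0, N = 0.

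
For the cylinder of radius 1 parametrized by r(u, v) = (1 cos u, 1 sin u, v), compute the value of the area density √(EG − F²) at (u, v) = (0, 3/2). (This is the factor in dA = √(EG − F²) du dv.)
√(EG − F²)|_{(0, 3/2)} = 1

E = 1, F = 0, G = 1, so EG − F² = 1. Taking the positive square root: √(EG − F²) = 1. At (u, v) = (0, 3/2): 1.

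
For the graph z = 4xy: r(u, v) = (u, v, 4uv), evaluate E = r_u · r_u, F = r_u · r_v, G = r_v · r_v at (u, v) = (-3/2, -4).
E = 257;  F = 96;  G = 37

Partials: r_u = (1, 0, 4*v), r_v = (0, 1, 4*u). As functions of (u, v):
  E = r_u · r_u = 16*v^2 + 1,
  F = r_u · r_v = 16*u*v,
  G = r_v · r_v = 16*u^2 + 1.
Evaluating at (u, v) = (-3/2, -4): E = 257, F = 96, G = 37.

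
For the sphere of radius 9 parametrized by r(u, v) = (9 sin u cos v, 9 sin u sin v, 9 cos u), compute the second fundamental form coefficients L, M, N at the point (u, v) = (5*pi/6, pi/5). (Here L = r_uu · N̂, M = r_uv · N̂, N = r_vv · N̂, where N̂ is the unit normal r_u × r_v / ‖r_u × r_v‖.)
L = -9;  M = 0;  N = -9/4

Compute the unit normal N̂(u, v) = (sin(u)^2*cos(v)/Abs(sin(u)), sin(u)^2*sin(v)/Abs(sin(u)), sin(2*u)/(2*Abs(sin(u)))), and the second partials r_uu, r_uv, r_vv. Take dot products:
  L(u, v) = r_uu · N̂ = -9*sin(u)/Abs(sin(u)),
  M(u, v) = r_uv · N̂ = 0,
  N(u, v) = r_vv · N̂ = -9*sin(u)^3/Abs(sin(u)).
Evaluating at (u, v) = (5*pi/6, pi/5):
  L = -9, M = 0, N = -9/4.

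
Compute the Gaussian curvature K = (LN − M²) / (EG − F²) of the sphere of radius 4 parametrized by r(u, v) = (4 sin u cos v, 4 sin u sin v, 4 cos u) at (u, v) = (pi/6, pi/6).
K = 1/16

Coefficients of the first fundamental form: E = 16, F = 0, G = 16*sin(u)^2.
Coefficients of the second fundamental form: L = -4*sin(u)/Abs(sin(u)), M = 0, N = -4*sin(u)^3/Abs(sin(u)).
Assemble K = (LN − M²)/(EG − F²) = 1/16. At (u, v) = (pi/6, pi/6): K = 1/16.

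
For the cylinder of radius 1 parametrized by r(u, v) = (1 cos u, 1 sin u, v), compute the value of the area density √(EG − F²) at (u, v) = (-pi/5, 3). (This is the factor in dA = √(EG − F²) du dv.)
√(EG − F²)|_{(-pi/5, 3)} = 1

E = 1, F = 0, G = 1, so EG − F² = 1. Taking the positive square root: √(EG − F²) = 1. At (u, v) = (-pi/5, 3): 1.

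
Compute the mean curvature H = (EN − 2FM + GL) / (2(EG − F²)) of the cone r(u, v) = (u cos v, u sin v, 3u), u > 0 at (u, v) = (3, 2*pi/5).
H = sqrt(10)/20

With E = 10, F = 0, G = u^2, L = 0, M = 0, N = 3*sqrt(10)*u^2/(10*Abs(u)), assemble
  H = (EN − 2FM + GL) / (2(EG − F²)) = 3*sqrt(10)/(20*Abs(u)).
At (u, v) = (3, 2*pi/5): H = sqrt(10)/20.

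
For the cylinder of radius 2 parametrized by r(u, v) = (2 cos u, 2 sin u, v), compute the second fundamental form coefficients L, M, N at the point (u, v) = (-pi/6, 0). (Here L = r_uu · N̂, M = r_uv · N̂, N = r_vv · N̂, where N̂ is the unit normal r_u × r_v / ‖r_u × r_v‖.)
L = -2;  M = 0;  N = 0

Compute the unit normal N̂(u, v) = (cos(u), sin(u), 0), and the second partials r_uu, r_uv, r_vv. Take dot products:
  L(u, v) = r_uu · N̂ = -2,
  M(u, v) = r_uv · N̂ = 0,
  N(u, v) = r_vv · N̂ = 0.
Evaluating at (u, v) = (-pi/6, 0):
  L = -2, M = 0, N = 0.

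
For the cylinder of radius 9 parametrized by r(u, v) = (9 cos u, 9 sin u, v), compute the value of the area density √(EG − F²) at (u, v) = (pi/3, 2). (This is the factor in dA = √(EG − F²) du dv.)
√(EG − F²)|_{(pi/3, 2)} = 9

E = 81, F = 0, G = 1, so EG − F² = 81. Taking the positive square root: √(EG − F²) = 9. At (u, v) = (pi/3, 2): 9.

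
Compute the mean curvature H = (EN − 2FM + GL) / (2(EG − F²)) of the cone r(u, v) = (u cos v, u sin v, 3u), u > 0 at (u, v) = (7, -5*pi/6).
H = 3*sqrt(10)/140

With E = 10, F = 0, G = u^2, L = 0, M = 0, N = 3*sqrt(10)*u^2/(10*Abs(u)), assemble
  H = (EN − 2FM + GL) / (2(EG − F²)) = 3*sqrt(10)/(20*Abs(u)).
At (u, v) = (7, -5*pi/6): H = 3*sqrt(10)/140.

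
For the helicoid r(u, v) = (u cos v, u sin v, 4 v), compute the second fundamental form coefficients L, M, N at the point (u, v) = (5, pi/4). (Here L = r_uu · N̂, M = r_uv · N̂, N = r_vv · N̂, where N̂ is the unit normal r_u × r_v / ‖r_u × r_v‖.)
L = 0;  M = -4*sqrt(41)/41;  N = 0

Compute the unit normal N̂(u, v) = (4*sin(v)/sqrt(u^2 + 16), -4*cos(v)/sqrt(u^2 + 16), u/sqrt(u^2 + 16)), and the second partials r_uu, r_uv, r_vv. Take dot products:
  L(u, v) = r_uu · N̂ = 0,
  M(u, v) = r_uv · N̂ = -4/sqrt(u^2 + 16),
  N(u, v) = r_vv · N̂ = 0.
Evaluating at (u, v) = (5, pi/4):
  L = 0, M = -4*sqrt(41)/41, N = 0.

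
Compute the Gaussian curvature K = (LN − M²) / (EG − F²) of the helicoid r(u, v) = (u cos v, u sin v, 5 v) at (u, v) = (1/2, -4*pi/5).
K = -400/10201

Coefficients of the first fundamental form: E = 1, F = 0, G = u^2 + 25.
Coefficients of the second fundamental form: L = 0, M = -5/sqrt(u^2 + 25), N = 0.
Assemble K = (LN − M²)/(EG − F²) = -25/(u^2 + 25)^2. At (u, v) = (1/2, -4*pi/5): K = -400/10201.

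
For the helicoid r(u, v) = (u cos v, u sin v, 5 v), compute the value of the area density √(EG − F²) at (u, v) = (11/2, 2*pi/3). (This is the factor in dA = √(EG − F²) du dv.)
√(EG − F²)|_{(11/2, 2*pi/3)} = sqrt(221)/2

E = 1, F = 0, G = u^2 + 25, so EG − F² = u^2 + 25. Taking the positive square root: √(EG − F²) = sqrt(u^2 + 25). At (u, v) = (11/2, 2*pi/3): sqrt(221)/2.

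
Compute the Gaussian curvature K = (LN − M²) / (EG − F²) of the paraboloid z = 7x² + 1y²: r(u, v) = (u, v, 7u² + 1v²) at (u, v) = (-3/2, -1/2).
K = 28/196249

Coefficients of the first fundamental form: E = 196*u^2 + 1, F = 28*u*v, G = 4*v^2 + 1.
Coefficients of the second fundamental form: L = 14/sqrt(196*u^2 + 4*v^2 + 1), M = 0, N = 2/sqrt(196*u^2 + 4*v^2 + 1).
Assemble K = (LN − M²)/(EG − F²) = 28/(38416*u^4 + 1568*u^2*v^2 + 392*u^2 + 16*v^4 + 8*v^2 + 1). At (u, v) = (-3/2, -1/2): K = 28/196249.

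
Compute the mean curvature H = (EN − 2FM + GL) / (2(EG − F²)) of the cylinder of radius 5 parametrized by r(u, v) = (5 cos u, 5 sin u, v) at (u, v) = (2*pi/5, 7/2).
H = -1/10

With E = 25, F = 0, G = 1, L = -5, M = 0, N = 0, assemble
  H = (EN − 2FM + GL) / (2(EG − F²)) = -1/10.
At (u, v) = (2*pi/5, 7/2): H = -1/10.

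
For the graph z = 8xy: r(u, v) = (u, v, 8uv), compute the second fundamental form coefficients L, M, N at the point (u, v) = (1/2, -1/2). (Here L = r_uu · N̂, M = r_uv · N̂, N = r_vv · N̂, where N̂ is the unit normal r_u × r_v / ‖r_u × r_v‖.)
L = 0;  M = 8*sqrt(33)/33;  N = 0

Compute the unit normal N̂(u, v) = (-8*v/sqrt(64*u^2 + 64*v^2 + 1), -8*u/sqrt(64*u^2 + 64*v^2 + 1), 1/sqrt(64*u^2 + 64*v^2 + 1)), and the second partials r_uu, r_uv, r_vv. Take dot products:
  L(u, v) = r_uu · N̂ = 0,
  M(u, v) = r_uv · N̂ = 8/sqrt(64*u^2 + 64*v^2 + 1),
  N(u, v) = r_vv · N̂ = 0.
Evaluating at (u, v) = (1/2, -1/2):
  L = 0, M = 8*sqrt(33)/33, N = 0.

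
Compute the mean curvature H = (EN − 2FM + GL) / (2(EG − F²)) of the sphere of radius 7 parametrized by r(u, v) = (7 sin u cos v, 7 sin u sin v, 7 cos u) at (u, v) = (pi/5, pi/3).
H = -1/7

With E = 49, F = 0, G = 49*sin(u)^2, L = -7*sin(u)/Abs(sin(u)), M = 0, N = -7*sin(u)^3/Abs(sin(u)), assemble
  H = (EN − 2FM + GL) / (2(EG − F²)) = -sin(u)/(7*Abs(sin(u))).
At (u, v) = (pi/5, pi/3): H = -1/7.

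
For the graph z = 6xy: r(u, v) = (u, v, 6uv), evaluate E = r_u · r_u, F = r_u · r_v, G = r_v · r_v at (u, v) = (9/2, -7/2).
E = 442;  F = -567;  G = 730

Partials: r_u = (1, 0, 6*v), r_v = (0, 1, 6*u). As functions of (u, v):
  E = r_u · r_u = 36*v^2 + 1,
  F = r_u · r_v = 36*u*v,
  G = r_v · r_v = 36*u^2 + 1.
Evaluating at (u, v) = (9/2, -7/2): E = 442, F = -567, G = 730.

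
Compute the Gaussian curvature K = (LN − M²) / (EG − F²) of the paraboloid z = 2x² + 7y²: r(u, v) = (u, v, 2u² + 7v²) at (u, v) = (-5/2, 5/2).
K = 14/439569

Coefficients of the first fundamental form: E = 16*u^2 + 1, F = 56*u*v, G = 196*v^2 + 1.
Coefficients of the second fundamental form: L = 4/sqrt(16*u^2 + 196*v^2 + 1), M = 0, N = 14/sqrt(16*u^2 + 196*v^2 + 1).
Assemble K = (LN − M²)/(EG − F²) = 56/(256*u^4 + 6272*u^2*v^2 + 32*u^2 + 38416*v^4 + 392*v^2 + 1). At (u, v) = (-5/2, 5/2): K = 14/439569.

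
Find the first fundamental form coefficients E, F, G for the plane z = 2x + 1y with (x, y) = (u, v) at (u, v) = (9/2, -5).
E = 5;  F = 2;  G = 2

Partials: r_u = (1, 0, 2), r_v = (0, 1, 1). As functions of (u, v):
  E = r_u · r_u = 5,
  F = r_u · r_v = 2,
  G = r_v · r_v = 2.
Evaluating at (u, v) = (9/2, -5): E = 5, F = 2, G = 2.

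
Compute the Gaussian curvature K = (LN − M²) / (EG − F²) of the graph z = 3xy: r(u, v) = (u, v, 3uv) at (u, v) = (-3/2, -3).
K = -144/167281

Coefficients of the first fundamental form: E = 9*v^2 + 1, F = 9*u*v, G = 9*u^2 + 1.
Coefficients of the second fundamental form: L = 0, M = 3/sqrt(9*u^2 + 9*v^2 + 1), N = 0.
Assemble K = (LN − M²)/(EG − F²) = -9/(81*u^4 + 162*u^2*v^2 + 18*u^2 + 81*v^4 + 18*v^2 + 1). At (u, v) = (-3/2, -3): K = -144/167281.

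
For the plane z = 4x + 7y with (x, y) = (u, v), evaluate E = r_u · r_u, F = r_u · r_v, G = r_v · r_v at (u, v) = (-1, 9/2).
E = 17;  F = 28;  G = 50

Partials: r_u = (1, 0, 4), r_v = (0, 1, 7). As functions of (u, v):
  E = r_u · r_u = 17,
  F = r_u · r_v = 28,
  G = r_v · r_v = 50.
Evaluating at (u, v) = (-1, 9/2): E = 17, F = 28, G = 50.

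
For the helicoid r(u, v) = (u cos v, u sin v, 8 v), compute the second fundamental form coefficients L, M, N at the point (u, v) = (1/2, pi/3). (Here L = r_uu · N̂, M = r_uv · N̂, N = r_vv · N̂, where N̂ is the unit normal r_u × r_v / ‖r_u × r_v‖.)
L = 0;  M = -16*sqrt(257)/257;  N = 0

Compute the unit normal N̂(u, v) = (8*sin(v)/sqrt(u^2 + 64), -8*cos(v)/sqrt(u^2 + 64), u/sqrt(u^2 + 64)), and the second partials r_uu, r_uv, r_vv. Take dot products:
  L(u, v) = r_uu · N̂ = 0,
  M(u, v) = r_uv · N̂ = -8/sqrt(u^2 + 64),
  N(u, v) = r_vv · N̂ = 0.
Evaluating at (u, v) = (1/2, pi/3):
  L = 0, M = -16*sqrt(257)/257, N = 0.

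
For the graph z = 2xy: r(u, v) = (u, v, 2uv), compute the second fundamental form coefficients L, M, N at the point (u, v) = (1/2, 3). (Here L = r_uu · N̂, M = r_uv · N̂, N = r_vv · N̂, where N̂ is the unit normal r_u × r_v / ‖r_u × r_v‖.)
L = 0;  M = sqrt(38)/19;  N = 0

Compute the unit normal N̂(u, v) = (-2*v/sqrt(4*u^2 + 4*v^2 + 1), -2*u/sqrt(4*u^2 + 4*v^2 + 1), 1/sqrt(4*u^2 + 4*v^2 + 1)), and the second partials r_uu, r_uv, r_vv. Take dot products:
  L(u, v) = r_uu · N̂ = 0,
  M(u, v) = r_uv · N̂ = 2/sqrt(4*u^2 + 4*v^2 + 1),
  N(u, v) = r_vv · N̂ = 0.
Evaluating at (u, v) = (1/2, 3):
  L = 0, M = sqrt(38)/19, N = 0.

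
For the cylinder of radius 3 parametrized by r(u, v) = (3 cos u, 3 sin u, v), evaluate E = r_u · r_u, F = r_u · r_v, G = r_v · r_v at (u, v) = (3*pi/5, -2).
E = 9;  F = 0;  G = 1

Partials: r_u = (-3*sin(u), 3*cos(u), 0), r_v = (0, 0, 1). As functions of (u, v):
  E = r_u · r_u = 9,
  F = r_u · r_v = 0,
  G = r_v · r_v = 1.
Evaluating at (u, v) = (3*pi/5, -2): E = 9, F = 0, G = 1.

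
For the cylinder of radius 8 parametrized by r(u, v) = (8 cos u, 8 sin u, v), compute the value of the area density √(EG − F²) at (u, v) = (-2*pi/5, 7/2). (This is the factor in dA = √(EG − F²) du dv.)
√(EG − F²)|_{(-2*pi/5, 7/2)} = 8

E = 64, F = 0, G = 1, so EG − F² = 64. Taking the positive square root: √(EG − F²) = 8. At (u, v) = (-2*pi/5, 7/2): 8.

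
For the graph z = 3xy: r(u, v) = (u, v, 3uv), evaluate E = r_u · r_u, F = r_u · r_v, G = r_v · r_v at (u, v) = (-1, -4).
E = 145;  F = 36;  G = 10

Partials: r_u = (1, 0, 3*v), r_v = (0, 1, 3*u). As functions of (u, v):
  E = r_u · r_u = 9*v^2 + 1,
  F = r_u · r_v = 9*u*v,
  G = r_v · r_v = 9*u^2 + 1.
Evaluating at (u, v) = (-1, -4): E = 145, F = 36, G = 10.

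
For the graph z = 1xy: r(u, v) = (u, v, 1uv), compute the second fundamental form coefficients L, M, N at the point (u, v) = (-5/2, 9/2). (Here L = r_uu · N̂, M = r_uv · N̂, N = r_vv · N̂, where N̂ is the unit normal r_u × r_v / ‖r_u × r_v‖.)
L = 0;  M = sqrt(110)/55;  N = 0

Compute the unit normal N̂(u, v) = (-v/sqrt(u^2 + v^2 + 1), -u/sqrt(u^2 + v^2 + 1), 1/sqrt(u^2 + v^2 + 1)), and the second partials r_uu, r_uv, r_vv. Take dot products:
  L(u, v) = r_uu · N̂ = 0,
  M(u, v) = r_uv · N̂ = 1/sqrt(u^2 + v^2 + 1),
  N(u, v) = r_vv · N̂ = 0.
Evaluating at (u, v) = (-5/2, 9/2):
  L = 0, M = sqrt(110)/55, N = 0.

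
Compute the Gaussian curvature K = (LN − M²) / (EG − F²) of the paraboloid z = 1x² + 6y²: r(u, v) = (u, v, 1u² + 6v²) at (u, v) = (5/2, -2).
K = 6/90601

Coefficients of the first fundamental form: E = 4*u^2 + 1, F = 24*u*v, G = 144*v^2 + 1.
Coefficients of the second fundamental form: L = 2/sqrt(4*u^2 + 144*v^2 + 1), M = 0, N = 12/sqrt(4*u^2 + 144*v^2 + 1).
Assemble K = (LN − M²)/(EG − F²) = 24/(16*u^4 + 1152*u^2*v^2 + 8*u^2 + 20736*v^4 + 288*v^2 + 1). At (u, v) = (5/2, -2): K = 6/90601.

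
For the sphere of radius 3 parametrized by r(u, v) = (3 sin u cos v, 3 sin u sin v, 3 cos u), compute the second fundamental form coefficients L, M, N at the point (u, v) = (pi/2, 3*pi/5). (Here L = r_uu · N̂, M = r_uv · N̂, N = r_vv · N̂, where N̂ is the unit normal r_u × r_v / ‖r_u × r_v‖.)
L = -3;  M = 0;  N = -3

Compute the unit normal N̂(u, v) = (sin(u)^2*cos(v)/Abs(sin(u)), sin(u)^2*sin(v)/Abs(sin(u)), sin(2*u)/(2*Abs(sin(u)))), and the second partials r_uu, r_uv, r_vv. Take dot products:
  L(u, v) = r_uu · N̂ = -3*sin(u)/Abs(sin(u)),
  M(u, v) = r_uv · N̂ = 0,
  N(u, v) = r_vv · N̂ = -3*sin(u)^3/Abs(sin(u)).
Evaluating at (u, v) = (pi/2, 3*pi/5):
  L = -3, M = 0, N = -3.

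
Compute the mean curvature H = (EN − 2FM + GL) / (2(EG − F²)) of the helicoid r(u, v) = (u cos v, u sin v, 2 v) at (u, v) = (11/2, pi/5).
H = 0

With E = 1, F = 0, G = u^2 + 4, L = 0, M = -2/sqrt(u^2 + 4), N = 0, assemble
  H = (EN − 2FM + GL) / (2(EG − F²)) = 0.
At (u, v) = (11/2, pi/5): H = 0.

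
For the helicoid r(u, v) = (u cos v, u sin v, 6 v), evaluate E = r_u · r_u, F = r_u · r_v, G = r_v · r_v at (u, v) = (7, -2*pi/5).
E = 1;  F = 0;  G = 85

Partials: r_u = (cos(v), sin(v), 0), r_v = (-u*sin(v), u*cos(v), 6). As functions of (u, v):
  E = r_u · r_u = 1,
  F = r_u · r_v = 0,
  G = r_v · r_v = u^2 + 36.
Evaluating at (u, v) = (7, -2*pi/5): E = 1, F = 0, G = 85.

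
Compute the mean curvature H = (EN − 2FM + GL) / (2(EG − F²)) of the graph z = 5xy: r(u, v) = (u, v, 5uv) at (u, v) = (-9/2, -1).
H = -4500*sqrt(2129)/4532641

With E = 25*v^2 + 1, F = 25*u*v, G = 25*u^2 + 1, L = 0, M = 5/sqrt(25*u^2 + 25*v^2 + 1), N = 0, assemble
  H = (EN − 2FM + GL) / (2(EG − F²)) = -125*u*v/(25*u^2 + 25*v^2 + 1)^(3/2).
At (u, v) = (-9/2, -1): H = -4500*sqrt(2129)/4532641.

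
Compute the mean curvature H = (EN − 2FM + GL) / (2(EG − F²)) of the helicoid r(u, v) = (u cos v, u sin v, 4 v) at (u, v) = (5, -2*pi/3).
H = 0

With E = 1, F = 0, G = u^2 + 16, L = 0, M = -4/sqrt(u^2 + 16), N = 0, assemble
  H = (EN − 2FM + GL) / (2(EG − F²)) = 0.
At (u, v) = (5, -2*pi/3): H = 0.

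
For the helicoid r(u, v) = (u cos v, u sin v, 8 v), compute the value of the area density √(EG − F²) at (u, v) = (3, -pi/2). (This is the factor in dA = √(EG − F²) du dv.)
√(EG − F²)|_{(3, -pi/2)} = sqrt(73)

E = 1, F = 0, G = u^2 + 64, so EG − F² = u^2 + 64. Taking the positive square root: √(EG − F²) = sqrt(u^2 + 64). At (u, v) = (3, -pi/2): sqrt(73).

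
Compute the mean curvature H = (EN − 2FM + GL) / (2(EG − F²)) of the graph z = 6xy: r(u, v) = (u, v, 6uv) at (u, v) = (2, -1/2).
H = 54*sqrt(154)/5929

With E = 36*v^2 + 1, F = 36*u*v, G = 36*u^2 + 1, L = 0, M = 6/sqrt(36*u^2 + 36*v^2 + 1), N = 0, assemble
  H = (EN − 2FM + GL) / (2(EG − F²)) = -216*u*v/(36*u^2 + 36*v^2 + 1)^(3/2).
At (u, v) = (2, -1/2): H = 54*sqrt(154)/5929.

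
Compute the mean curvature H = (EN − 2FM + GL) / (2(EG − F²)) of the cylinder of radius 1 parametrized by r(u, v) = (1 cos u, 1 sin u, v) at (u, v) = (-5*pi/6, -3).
H = -1/2

With E = 1, F = 0, G = 1, L = -1, M = 0, N = 0, assemble
  H = (EN − 2FM + GL) / (2(EG − F²)) = -1/2.
At (u, v) = (-5*pi/6, -3): H = -1/2.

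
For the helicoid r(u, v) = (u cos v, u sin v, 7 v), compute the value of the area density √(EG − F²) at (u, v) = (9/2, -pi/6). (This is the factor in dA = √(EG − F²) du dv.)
√(EG − F²)|_{(9/2, -pi/6)} = sqrt(277)/2

E = 1, F = 0, G = u^2 + 49, so EG − F² = u^2 + 49. Taking the positive square root: √(EG − F²) = sqrt(u^2 + 49). At (u, v) = (9/2, -pi/6): sqrt(277)/2.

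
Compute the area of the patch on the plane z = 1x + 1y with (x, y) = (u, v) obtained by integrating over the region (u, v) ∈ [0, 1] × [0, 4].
Area = 4*sqrt(3)

Area = ∫∫ √(EG − F²) du dv with √(EG − F²) = sqrt(3). Integrating over [0, 1] × [0, 4] gives 4*sqrt(3).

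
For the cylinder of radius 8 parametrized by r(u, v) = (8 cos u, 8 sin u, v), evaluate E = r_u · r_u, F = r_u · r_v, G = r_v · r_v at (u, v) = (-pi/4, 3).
E = 64;  F = 0;  G = 1

Partials: r_u = (-8*sin(u), 8*cos(u), 0), r_v = (0, 0, 1). As functions of (u, v):
  E = r_u · r_u = 64,
  F = r_u · r_v = 0,
  G = r_v · r_v = 1.
Evaluating at (u, v) = (-pi/4, 3): E = 64, F = 0, G = 1.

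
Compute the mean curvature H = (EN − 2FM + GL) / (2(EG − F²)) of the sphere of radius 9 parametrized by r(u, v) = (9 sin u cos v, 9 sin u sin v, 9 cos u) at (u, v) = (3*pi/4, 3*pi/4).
H = -1/9

With E = 81, F = 0, G = 81*sin(u)^2, L = -9*sin(u)/Abs(sin(u)), M = 0, N = -9*sin(u)^3/Abs(sin(u)), assemble
  H = (EN − 2FM + GL) / (2(EG − F²)) = -sin(u)/(9*Abs(sin(u))).
At (u, v) = (3*pi/4, 3*pi/4): H = -1/9.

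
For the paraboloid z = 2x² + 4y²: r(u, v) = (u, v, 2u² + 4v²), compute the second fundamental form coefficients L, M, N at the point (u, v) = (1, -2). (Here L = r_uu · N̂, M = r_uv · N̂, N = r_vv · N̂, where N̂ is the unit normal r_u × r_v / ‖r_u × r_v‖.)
L = 4*sqrt(273)/273;  M = 0;  N = 8*sqrt(273)/273

Compute the unit normal N̂(u, v) = (-4*u/sqrt(16*u^2 + 64*v^2 + 1), -8*v/sqrt(16*u^2 + 64*v^2 + 1), 1/sqrt(16*u^2 + 64*v^2 + 1)), and the second partials r_uu, r_uv, r_vv. Take dot products:
  L(u, v) = r_uu · N̂ = 4/sqrt(16*u^2 + 64*v^2 + 1),
  M(u, v) = r_uv · N̂ = 0,
  N(u, v) = r_vv · N̂ = 8/sqrt(16*u^2 + 64*v^2 + 1).
Evaluating at (u, v) = (1, -2):
  L = 4*sqrt(273)/273, M = 0, N = 8*sqrt(273)/273.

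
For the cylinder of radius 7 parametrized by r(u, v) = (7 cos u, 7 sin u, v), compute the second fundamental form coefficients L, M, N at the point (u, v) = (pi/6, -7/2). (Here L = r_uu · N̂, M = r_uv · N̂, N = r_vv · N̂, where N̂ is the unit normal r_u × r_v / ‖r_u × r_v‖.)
L = -7;  M = 0;  N = 0

Compute the unit normal N̂(u, v) = (cos(u), sin(u), 0), and the second partials r_uu, r_uv, r_vv. Take dot products:
  L(u, v) = r_uu · N̂ = -7,
  M(u, v) = r_uv · N̂ = 0,
  N(u, v) = r_vv · N̂ = 0.
Evaluating at (u, v) = (pi/6, -7/2):
  L = -7, M = 0, N = 0.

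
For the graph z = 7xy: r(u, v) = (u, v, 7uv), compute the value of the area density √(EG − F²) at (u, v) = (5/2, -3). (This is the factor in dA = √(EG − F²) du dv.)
√(EG − F²)|_{(5/2, -3)} = sqrt(2993)/2

E = 49*v^2 + 1, F = 49*u*v, G = 49*u^2 + 1, so EG − F² = 49*u^2 + 49*v^2 + 1. Taking the positive square root: √(EG − F²) = sqrt(49*u^2 + 49*v^2 + 1). At (u, v) = (5/2, -3): sqrt(2993)/2.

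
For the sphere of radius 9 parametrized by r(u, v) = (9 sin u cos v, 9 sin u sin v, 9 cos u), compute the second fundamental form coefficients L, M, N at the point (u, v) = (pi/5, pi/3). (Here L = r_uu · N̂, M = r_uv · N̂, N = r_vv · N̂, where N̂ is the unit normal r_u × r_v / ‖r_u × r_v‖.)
L = -9;  M = 0;  N = -45/8 + 9*sqrt(5)/8

Compute the unit normal N̂(u, v) = (sin(u)^2*cos(v)/Abs(sin(u)), sin(u)^2*sin(v)/Abs(sin(u)), sin(2*u)/(2*Abs(sin(u)))), and the second partials r_uu, r_uv, r_vv. Take dot products:
  L(u, v) = r_uu · N̂ = -9*sin(u)/Abs(sin(u)),
  M(u, v) = r_uv · N̂ = 0,
  N(u, v) = r_vv · N̂ = -9*sin(u)^3/Abs(sin(u)).
Evaluating at (u, v) = (pi/5, pi/3):
  L = -9, M = 0, N = -45/8 + 9*sqrt(5)/8.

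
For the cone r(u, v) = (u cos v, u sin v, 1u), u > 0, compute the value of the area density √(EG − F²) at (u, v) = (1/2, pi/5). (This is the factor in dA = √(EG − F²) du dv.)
√(EG − F²)|_{(1/2, pi/5)} = sqrt(2)/2

E = 2, F = 0, G = u^2, so EG − F² = 2*u^2. Taking the positive square root: √(EG − F²) = sqrt(2)*Abs(u). At (u, v) = (1/2, pi/5): sqrt(2)/2.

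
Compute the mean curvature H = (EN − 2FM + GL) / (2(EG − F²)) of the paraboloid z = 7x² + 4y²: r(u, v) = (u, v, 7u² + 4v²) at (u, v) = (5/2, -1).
H = 5359*sqrt(1290)/1664100

With E = 196*u^2 + 1, F = 112*u*v, G = 64*v^2 + 1, L = 14/sqrt(196*u^2 + 64*v^2 + 1), M = 0, N = 8/sqrt(196*u^2 + 64*v^2 + 1), assemble
  H = (EN − 2FM + GL) / (2(EG − F²)) = (784*u^2 + 448*v^2 + 11)/(196*u^2 + 64*v^2 + 1)^(3/2).
At (u, v) = (5/2, -1): H = 5359*sqrt(1290)/1664100.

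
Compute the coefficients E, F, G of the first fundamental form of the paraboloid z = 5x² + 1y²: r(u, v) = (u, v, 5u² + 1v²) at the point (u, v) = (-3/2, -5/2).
E = 226;  F = 75;  G = 26

Partials: r_u = (1, 0, 10*u), r_v = (0, 1, 2*v). As functions of (u, v):
  E = r_u · r_u = 100*u^2 + 1,
  F = r_u · r_v = 20*u*v,
  G = r_v · r_v = 4*v^2 + 1.
Evaluating at (u, v) = (-3/2, -5/2): E = 226, F = 75, G = 26.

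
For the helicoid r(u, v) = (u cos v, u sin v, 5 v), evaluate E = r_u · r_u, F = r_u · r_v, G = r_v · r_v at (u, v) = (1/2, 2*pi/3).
E = 1;  F = 0;  G = 101/4

Partials: r_u = (cos(v), sin(v), 0), r_v = (-u*sin(v), u*cos(v), 5). As functions of (u, v):
  E = r_u · r_u = 1,
  F = r_u · r_v = 0,
  G = r_v · r_v = u^2 + 25.
Evaluating at (u, v) = (1/2, 2*pi/3): E = 1, F = 0, G = 101/4.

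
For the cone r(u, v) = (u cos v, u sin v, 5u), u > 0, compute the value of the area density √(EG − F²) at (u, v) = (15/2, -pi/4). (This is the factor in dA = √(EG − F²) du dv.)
√(EG − F²)|_{(15/2, -pi/4)} = 15*sqrt(26)/2

E = 26, F = 0, G = u^2, so EG − F² = 26*u^2. Taking the positive square root: √(EG − F²) = sqrt(26)*Abs(u). At (u, v) = (15/2, -pi/4): 15*sqrt(26)/2.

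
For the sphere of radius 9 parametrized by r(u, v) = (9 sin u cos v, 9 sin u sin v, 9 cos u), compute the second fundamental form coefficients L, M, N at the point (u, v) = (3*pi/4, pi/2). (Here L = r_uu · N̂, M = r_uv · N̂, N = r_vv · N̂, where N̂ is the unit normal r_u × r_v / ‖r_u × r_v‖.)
L = -9;  M = 0;  N = -9/2

Compute the unit normal N̂(u, v) = (sin(u)^2*cos(v)/Abs(sin(u)), sin(u)^2*sin(v)/Abs(sin(u)), sin(2*u)/(2*Abs(sin(u)))), and the second partials r_uu, r_uv, r_vv. Take dot products:
  L(u, v) = r_uu · N̂ = -9*sin(u)/Abs(sin(u)),
  M(u, v) = r_uv · N̂ = 0,
  N(u, v) = r_vv · N̂ = -9*sin(u)^3/Abs(sin(u)).
Evaluating at (u, v) = (3*pi/4, pi/2):
  L = -9, M = 0, N = -9/2.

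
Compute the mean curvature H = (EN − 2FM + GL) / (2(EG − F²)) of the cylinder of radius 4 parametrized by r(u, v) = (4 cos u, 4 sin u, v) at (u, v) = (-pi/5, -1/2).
H = -1/8

With E = 16, F = 0, G = 1, L = -4, M = 0, N = 0, assemble
  H = (EN − 2FM + GL) / (2(EG − F²)) = -1/8.
At (u, v) = (-pi/5, -1/2): H = -1/8.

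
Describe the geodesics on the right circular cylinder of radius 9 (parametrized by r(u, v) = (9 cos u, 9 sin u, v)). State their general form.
The cylinder is flat (K = 0) and locally isometric to the plane via the development (u, v) ↦ (9 u, v). Geodesics are the pre-images of straight lines: circles (v constant), vertical lines (u constant), and helices (v = c · u + d) for constants c, d.

A right cylinder has E = 9², F = 0, G = 1, so EG − F² = 9², and L = −9, M = N = 0, giving K = (LN − M²)/(EG − F²) = 0 everywhere. A flat surface is locally isometric to the Euclidean plane via the map (u, v) ↦ (9 u, v). Straight lines in the (x̃, ỹ) plane pull back to: (a) horizontal circles (v = const), (b) vertical generators (u = const), and (c) helices (9 u tan θ = v, i.e. v = c · u + d).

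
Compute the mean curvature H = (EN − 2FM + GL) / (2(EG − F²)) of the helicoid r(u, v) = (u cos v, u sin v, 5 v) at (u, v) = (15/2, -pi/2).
H = 0

With E = 1, F = 0, G = u^2 + 25, L = 0, M = -5/sqrt(u^2 + 25), N = 0, assemble
  H = (EN − 2FM + GL) / (2(EG − F²)) = 0.
At (u, v) = (15/2, -pi/2): H = 0.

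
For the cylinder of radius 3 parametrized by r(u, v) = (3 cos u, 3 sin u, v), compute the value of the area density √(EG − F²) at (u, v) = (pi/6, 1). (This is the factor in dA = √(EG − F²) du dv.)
√(EG − F²)|_{(pi/6, 1)} = 3

E = 9, F = 0, G = 1, so EG − F² = 9. Taking the positive square root: √(EG − F²) = 3. At (u, v) = (pi/6, 1): 3.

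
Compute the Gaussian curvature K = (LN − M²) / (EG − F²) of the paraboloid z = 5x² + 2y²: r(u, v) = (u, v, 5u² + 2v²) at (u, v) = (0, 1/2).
K = 8/5

Coefficients of the first fundamental form: E = 100*u^2 + 1, F = 40*u*v, G = 16*v^2 + 1.
Coefficients of the second fundamental form: L = 10/sqrt(100*u^2 + 16*v^2 + 1), M = 0, N = 4/sqrt(100*u^2 + 16*v^2 + 1).
Assemble K = (LN − M²)/(EG − F²) = 40/(10000*u^4 + 3200*u^2*v^2 + 200*u^2 + 256*v^4 + 32*v^2 + 1). At (u, v) = (0, 1/2): K = 8/5.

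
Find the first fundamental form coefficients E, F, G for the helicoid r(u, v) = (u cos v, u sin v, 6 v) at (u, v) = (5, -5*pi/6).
E = 1;  F = 0;  G = 61

Partials: r_u = (cos(v), sin(v), 0), r_v = (-u*sin(v), u*cos(v), 6). As functions of (u, v):
  E = r_u · r_u = 1,
  F = r_u · r_v = 0,
  G = r_v · r_v = u^2 + 36.
Evaluating at (u, v) = (5, -5*pi/6): E = 1, F = 0, G = 61.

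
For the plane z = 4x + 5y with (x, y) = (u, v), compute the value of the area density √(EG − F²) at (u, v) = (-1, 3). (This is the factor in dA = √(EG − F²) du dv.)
√(EG − F²)|_{(-1, 3)} = sqrt(42)

E = 17, F = 20, G = 26, so EG − F² = 42. Taking the positive square root: √(EG − F²) = sqrt(42). At (u, v) = (-1, 3): sqrt(42).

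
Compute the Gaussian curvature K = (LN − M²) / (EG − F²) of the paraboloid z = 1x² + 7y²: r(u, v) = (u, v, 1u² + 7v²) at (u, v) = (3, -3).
K = 28/3243601

Coefficients of the first fundamental form: E = 4*u^2 + 1, F = 28*u*v, G = 196*v^2 + 1.
Coefficients of the second fundamental form: L = 2/sqrt(4*u^2 + 196*v^2 + 1), M = 0, N = 14/sqrt(4*u^2 + 196*v^2 + 1).
Assemble K = (LN − M²)/(EG − F²) = 28/(16*u^4 + 1568*u^2*v^2 + 8*u^2 + 38416*v^4 + 392*v^2 + 1). At (u, v) = (3, -3): K = 28/3243601.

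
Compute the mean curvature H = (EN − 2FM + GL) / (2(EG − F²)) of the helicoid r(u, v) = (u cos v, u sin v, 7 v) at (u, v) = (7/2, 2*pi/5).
H = 0

With E = 1, F = 0, G = u^2 + 49, L = 0, M = -7/sqrt(u^2 + 49), N = 0, assemble
  H = (EN − 2FM + GL) / (2(EG − F²)) = 0.
At (u, v) = (7/2, 2*pi/5): H = 0.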